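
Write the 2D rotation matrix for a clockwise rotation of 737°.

Rotation matrix formula: [[cos θ, -sin θ], [sin θ, cos θ]]
A clockwise rotation by 737° is equivalent to a counterclockwise rotation by -737°.
For θ = -737°:
cos(-737°) = 0.9563
sin(-737°) = -0.2924
Result: [[0.9563, 0.2924], [-0.2924, 0.9563]]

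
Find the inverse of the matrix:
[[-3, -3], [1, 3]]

For [[a,b],[c,d]], inverse = (1/det)·[[d,-b],[-c,a]]
det = (-3)(3) - (-3)(1) = -9 - -3 = -6
Inverse = (1/-6)·[[3, 3], [-1, -3]]
= [[-1/2, -1/2], [1/6, 1/2]]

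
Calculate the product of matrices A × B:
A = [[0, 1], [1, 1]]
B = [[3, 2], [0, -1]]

Matrix multiplication:
C[0][0] = 0×3 + 1×0 = 0
C[0][1] = 0×2 + 1×-1 = -1
C[1][0] = 1×3 + 1×0 = 3
C[1][1] = 1×2 + 1×-1 = 1
Result: [[0, -1], [3, 1]]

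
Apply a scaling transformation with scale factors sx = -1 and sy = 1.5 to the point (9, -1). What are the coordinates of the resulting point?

Scaling matrix:
[[-1, 0], [0, 1.50]]
Result: (9 × -1, -1 × 1.5) = (-9, -1.5)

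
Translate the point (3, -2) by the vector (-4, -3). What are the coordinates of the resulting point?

Translation by (-4, -3) (homogeneous matrix [[1, 0, -4], [0, 1, -3], [0, 0, 1]]):
x' = 3 + -4 = -1
y' = -2 + -3 = -5
Result: (-1, -5)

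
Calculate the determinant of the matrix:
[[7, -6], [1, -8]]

For a 2×2 matrix [[a, b], [c, d]], det = ad - bc
det = (7)(-8) - (-6)(1) = -56 - -6 = -50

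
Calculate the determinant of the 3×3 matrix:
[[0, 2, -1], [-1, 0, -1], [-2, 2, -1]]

Expansion along first row:
det = 0·det([[0,-1],[2,-1]]) - 2·det([[-1,-1],[-2,-1]]) + -1·det([[-1,0],[-2,2]])
    = 0·(0·-1 - -1·2) - 2·(-1·-1 - -1·-2) + -1·(-1·2 - 0·-2)
    = 0·2 - 2·-1 + -1·-2
    = 0 + 2 + 2 = 4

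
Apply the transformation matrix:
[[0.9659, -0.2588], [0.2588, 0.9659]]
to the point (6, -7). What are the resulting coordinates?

Matrix multiplication:
[[0.9659, -0.2588], [0.2588, 0.9659]] × [6, -7]ᵀ
= [(0.9659)(6) + (-0.2588)(-7), (0.2588)(6) + (0.9659)(-7)]ᵀ
= [7.6070, -5.2085]ᵀ
Result: (7.6070, -5.2085)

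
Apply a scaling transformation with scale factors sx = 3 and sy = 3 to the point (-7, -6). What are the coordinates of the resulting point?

Scaling matrix:
[[3, 0], [0, 3]]
Result: (-7 × 3, -6 × 3) = (-21, -18)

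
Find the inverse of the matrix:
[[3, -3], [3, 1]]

For [[a,b],[c,d]], inverse = (1/det)·[[d,-b],[-c,a]]
det = (3)(1) - (-3)(3) = 3 - -9 = 12
Inverse = (1/12)·[[1, 3], [-3, 3]]
= [[1/12, 1/4], [-1/4, 1/4]]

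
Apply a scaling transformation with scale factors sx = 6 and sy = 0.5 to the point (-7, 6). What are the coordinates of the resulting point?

Scaling matrix:
[[6, 0], [0, 0.50]]
Result: (-7 × 6, 6 × 0.5) = (-42, 3)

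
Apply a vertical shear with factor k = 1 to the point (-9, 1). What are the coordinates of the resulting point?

Shear matrix for vertical shear with factor k = 1:
[[1, 0], [1, 1]]
Result: (-9, 1) → (-9, -8)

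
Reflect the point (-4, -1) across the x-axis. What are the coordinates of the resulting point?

Reflection across x-axis: (-4, -1) → (-4, 1)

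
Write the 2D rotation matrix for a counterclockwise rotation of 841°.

Rotation matrix formula: [[cos θ, -sin θ], [sin θ, cos θ]]
For θ = 841°:
cos(841°) = -0.5150
sin(841°) = 0.8572
Result: [[-0.5150, -0.8572], [0.8572, -0.5150]]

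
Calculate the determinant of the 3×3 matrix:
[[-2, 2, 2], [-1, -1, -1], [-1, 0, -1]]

Expansion along first row:
det = -2·det([[-1,-1],[0,-1]]) - 2·det([[-1,-1],[-1,-1]]) + 2·det([[-1,-1],[-1,0]])
    = -2·(-1·-1 - -1·0) - 2·(-1·-1 - -1·-1) + 2·(-1·0 - -1·-1)
    = -2·1 - 2·0 + 2·-1
    = -2 + 0 + -2 = -4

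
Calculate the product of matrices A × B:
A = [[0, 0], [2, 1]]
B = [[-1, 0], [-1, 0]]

Matrix multiplication:
C[0][0] = 0×-1 + 0×-1 = 0
C[0][1] = 0×0 + 0×0 = 0
C[1][0] = 2×-1 + 1×-1 = -3
C[1][1] = 2×0 + 1×0 = 0
Result: [[0, 0], [-3, 0]]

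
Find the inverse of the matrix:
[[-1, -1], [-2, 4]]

For [[a,b],[c,d]], inverse = (1/det)·[[d,-b],[-c,a]]
det = (-1)(4) - (-1)(-2) = -4 - 2 = -6
Inverse = (1/-6)·[[4, 1], [2, -1]]
= [[-2/3, -1/6], [-1/3, 1/6]]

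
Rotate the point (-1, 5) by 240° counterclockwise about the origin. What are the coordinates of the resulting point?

Rotation matrix for 240°: [[cos 240°, -sin 240°], [sin 240°, cos 240°]] ≈ [[-0.500000, 0.866025], [-0.866025, -0.500000]]
[[-0.500000, 0.866025], [-0.866025, -0.500000]] × [-1, 5]ᵀ ≈ [4.8301, -1.6340]ᵀ
Result: (4.8301, -1.6340)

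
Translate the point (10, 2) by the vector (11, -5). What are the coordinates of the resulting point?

Translation by (11, -5) (homogeneous matrix [[1, 0, 11], [0, 1, -5], [0, 0, 1]]):
x' = 10 + 11 = 21
y' = 2 + -5 = -3
Result: (21, -3)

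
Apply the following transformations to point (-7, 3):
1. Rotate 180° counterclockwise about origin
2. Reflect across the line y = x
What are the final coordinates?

Step 1: Rotate 180° → (7, -3)
Step 2: Reflect across line y = x → (-3, 7)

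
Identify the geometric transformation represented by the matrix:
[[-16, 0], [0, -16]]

This matrix represents: uniform scaling by factor -16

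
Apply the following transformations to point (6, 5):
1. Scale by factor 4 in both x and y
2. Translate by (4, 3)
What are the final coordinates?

Step 1: Scale (6, 5) by 4 → (24, 20)
Step 2: Translate by (4, 3) → (28, 23)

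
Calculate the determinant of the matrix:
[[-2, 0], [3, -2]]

For a 2×2 matrix [[a, b], [c, d]], det = ad - bc
det = (-2)(-2) - (0)(3) = 4 - 0 = 4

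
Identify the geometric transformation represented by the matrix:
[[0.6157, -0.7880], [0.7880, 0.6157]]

This matrix represents: rotation by 52° counterclockwise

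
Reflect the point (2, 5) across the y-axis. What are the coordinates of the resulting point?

Reflection across y-axis: (2, 5) → (-2, 5)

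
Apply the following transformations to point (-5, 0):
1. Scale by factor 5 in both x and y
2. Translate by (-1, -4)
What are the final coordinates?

Step 1: Scale (-5, 0) by 5 → (-25, 0)
Step 2: Translate by (-1, -4) → (-26, -4)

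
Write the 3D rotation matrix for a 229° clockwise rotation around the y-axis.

Rotation matrix for clockwise 229° around y-axis:
A clockwise rotation by 229° is a counterclockwise rotation by -229°.
cos(-229°) = -0.6561, sin(-229°) = 0.7547
Result: [[-0.6561, 0, 0.7547], [0, 1, 0], [-0.7547, 0, -0.6561]]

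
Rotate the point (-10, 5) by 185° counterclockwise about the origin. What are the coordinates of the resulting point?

Rotation matrix for 185°: [[cos 185°, -sin 185°], [sin 185°, cos 185°]] ≈ [[-0.996195, 0.087156], [-0.087156, -0.996195]]
[[-0.996195, 0.087156], [-0.087156, -0.996195]] × [-10, 5]ᵀ ≈ [10.3977, -4.1094]ᵀ
Result: (10.3977, -4.1094)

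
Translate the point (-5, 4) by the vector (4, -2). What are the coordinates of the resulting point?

Translation by (4, -2) (homogeneous matrix [[1, 0, 4], [0, 1, -2], [0, 0, 1]]):
x' = -5 + 4 = -1
y' = 4 + -2 = 2
Result: (-1, 2)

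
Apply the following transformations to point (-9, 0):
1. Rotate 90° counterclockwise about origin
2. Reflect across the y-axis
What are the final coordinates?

Step 1: Rotate 90° → (0, -9)
Step 2: Reflect across y-axis → (0, -9)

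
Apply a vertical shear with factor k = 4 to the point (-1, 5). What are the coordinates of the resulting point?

Shear matrix for vertical shear with factor k = 4:
[[1, 0], [4, 1]]
Result: (-1, 5) → (-1, 1)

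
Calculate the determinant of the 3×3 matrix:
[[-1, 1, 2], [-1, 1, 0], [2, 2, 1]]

Expansion along first row:
det = -1·det([[1,0],[2,1]]) - 1·det([[-1,0],[2,1]]) + 2·det([[-1,1],[2,2]])
    = -1·(1·1 - 0·2) - 1·(-1·1 - 0·2) + 2·(-1·2 - 1·2)
    = -1·1 - 1·-1 + 2·-4
    = -1 + 1 + -8 = -8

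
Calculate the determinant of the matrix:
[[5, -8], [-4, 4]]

For a 2×2 matrix [[a, b], [c, d]], det = ad - bc
det = (5)(4) - (-8)(-4) = 20 - 32 = -12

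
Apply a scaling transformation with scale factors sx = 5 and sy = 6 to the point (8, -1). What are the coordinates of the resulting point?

Scaling matrix:
[[5, 0], [0, 6]]
Result: (8 × 5, -1 × 6) = (40, -6)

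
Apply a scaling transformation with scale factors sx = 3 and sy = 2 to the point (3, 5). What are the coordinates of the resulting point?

Scaling matrix:
[[3, 0], [0, 2]]
Result: (3 × 3, 5 × 2) = (9, 10)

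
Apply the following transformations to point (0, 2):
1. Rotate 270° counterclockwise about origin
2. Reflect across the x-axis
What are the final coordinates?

Step 1: Rotate 270° → (2, 0)
Step 2: Reflect across x-axis → (2, 0)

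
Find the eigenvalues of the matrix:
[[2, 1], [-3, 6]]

Characteristic equation: det(A - λI) = 0
λ² - (trace)λ + (det) = 0
trace = 2 + 6 = 8, det = (2)(6) - (1)(-3) = 15
λ² - (8)λ + (15) = 0
λ = (8 ± √((8)² - 4·(15))) / 2 = (8 ± √4) / 2
Solving: λ = 3, 5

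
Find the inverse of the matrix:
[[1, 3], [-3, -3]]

For [[a,b],[c,d]], inverse = (1/det)·[[d,-b],[-c,a]]
det = (1)(-3) - (3)(-3) = -3 - -9 = 6
Inverse = (1/6)·[[-3, -3], [3, 1]]
= [[-1/2, -1/2], [1/2, 1/6]]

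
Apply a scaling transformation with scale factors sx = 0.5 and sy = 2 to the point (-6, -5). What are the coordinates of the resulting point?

Scaling matrix:
[[0.50, 0], [0, 2]]
Result: (-6 × 0.5, -5 × 2) = (-3, -10)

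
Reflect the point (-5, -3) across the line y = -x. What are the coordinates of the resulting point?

Reflection across line y = -x: (-5, -3) → (3, 5)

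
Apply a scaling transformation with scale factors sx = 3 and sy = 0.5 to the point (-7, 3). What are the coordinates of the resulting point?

Scaling matrix:
[[3, 0], [0, 0.50]]
Result: (-7 × 3, 3 × 0.5) = (-21, 1.5)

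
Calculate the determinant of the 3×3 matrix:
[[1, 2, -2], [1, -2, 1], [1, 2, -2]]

Expansion along first row:
det = 1·det([[-2,1],[2,-2]]) - 2·det([[1,1],[1,-2]]) + -2·det([[1,-2],[1,2]])
    = 1·(-2·-2 - 1·2) - 2·(1·-2 - 1·1) + -2·(1·2 - -2·1)
    = 1·2 - 2·-3 + -2·4
    = 2 + 6 + -8 = 0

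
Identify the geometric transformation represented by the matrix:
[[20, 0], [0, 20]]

This matrix represents: uniform scaling by factor 20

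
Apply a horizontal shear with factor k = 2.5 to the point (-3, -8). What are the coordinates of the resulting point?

Shear matrix for horizontal shear with factor k = 2.5:
[[1, 2.50], [0, 1]]
Result: (-3, -8) → (-23, -8)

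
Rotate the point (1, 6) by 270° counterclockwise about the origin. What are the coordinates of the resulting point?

Rotation matrix for 270°: [[cos 270°, -sin 270°], [sin 270°, cos 270°]] = [[0, 1], [-1, 0]]
[[0, 1], [-1, 0]] × [1, 6]ᵀ = [6, -1]ᵀ
Result: (6, -1)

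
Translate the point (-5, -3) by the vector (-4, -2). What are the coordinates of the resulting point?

Translation by (-4, -2) (homogeneous matrix [[1, 0, -4], [0, 1, -2], [0, 0, 1]]):
x' = -5 + -4 = -9
y' = -3 + -2 = -5
Result: (-9, -5)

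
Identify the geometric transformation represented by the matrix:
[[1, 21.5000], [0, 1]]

This matrix represents: horizontal shear with factor 21.5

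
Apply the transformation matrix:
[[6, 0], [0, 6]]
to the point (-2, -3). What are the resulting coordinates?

Matrix multiplication:
[[6, 0], [0, 6]] × [-2, -3]ᵀ
= [(6)(-2) + (0)(-3), (0)(-2) + (6)(-3)]ᵀ
= [-12, -18]ᵀ
Result: (-12, -18)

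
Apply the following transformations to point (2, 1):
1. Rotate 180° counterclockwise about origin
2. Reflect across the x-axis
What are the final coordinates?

Step 1: Rotate 180° → (-2, -1)
Step 2: Reflect across x-axis → (-2, 1)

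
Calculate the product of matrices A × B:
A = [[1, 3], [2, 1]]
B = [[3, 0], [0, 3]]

Matrix multiplication:
C[0][0] = 1×3 + 3×0 = 3
C[0][1] = 1×0 + 3×3 = 9
C[1][0] = 2×3 + 1×0 = 6
C[1][1] = 2×0 + 1×3 = 3
Result: [[3, 9], [6, 3]]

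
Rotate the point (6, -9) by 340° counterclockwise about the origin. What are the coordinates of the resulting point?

Rotation matrix for 340°: [[cos 340°, -sin 340°], [sin 340°, cos 340°]] ≈ [[0.939693, 0.342020], [-0.342020, 0.939693]]
[[0.939693, 0.342020], [-0.342020, 0.939693]] × [6, -9]ᵀ ≈ [2.5600, -10.5094]ᵀ
Result: (2.5600, -10.5094)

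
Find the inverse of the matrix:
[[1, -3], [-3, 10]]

For [[a,b],[c,d]], inverse = (1/det)·[[d,-b],[-c,a]]
det = (1)(10) - (-3)(-3) = 10 - 9 = 1
Inverse = [[10, 3], [3, 1]]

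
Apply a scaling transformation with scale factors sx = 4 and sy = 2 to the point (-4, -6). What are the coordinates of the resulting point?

Scaling matrix:
[[4, 0], [0, 2]]
Result: (-4 × 4, -6 × 2) = (-16, -12)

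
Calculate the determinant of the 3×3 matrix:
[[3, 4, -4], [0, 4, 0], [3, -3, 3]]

Expansion along first row:
det = 3·det([[4,0],[-3,3]]) - 4·det([[0,0],[3,3]]) + -4·det([[0,4],[3,-3]])
    = 3·(4·3 - 0·-3) - 4·(0·3 - 0·3) + -4·(0·-3 - 4·3)
    = 3·12 - 4·0 + -4·-12
    = 36 + 0 + 48 = 84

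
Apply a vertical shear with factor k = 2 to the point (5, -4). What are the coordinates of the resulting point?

Shear matrix for vertical shear with factor k = 2:
[[1, 0], [2, 1]]
Result: (5, -4) → (5, 6)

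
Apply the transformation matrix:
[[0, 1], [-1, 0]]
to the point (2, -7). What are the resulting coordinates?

Matrix multiplication:
[[0, 1], [-1, 0]] × [2, -7]ᵀ
= [(0)(2) + (1)(-7), (-1)(2) + (0)(-7)]ᵀ
= [-7, -2]ᵀ
Result: (-7, -2)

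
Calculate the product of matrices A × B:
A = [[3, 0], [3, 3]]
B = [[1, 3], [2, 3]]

Matrix multiplication:
C[0][0] = 3×1 + 0×2 = 3
C[0][1] = 3×3 + 0×3 = 9
C[1][0] = 3×1 + 3×2 = 9
C[1][1] = 3×3 + 3×3 = 18
Result: [[3, 9], [9, 18]]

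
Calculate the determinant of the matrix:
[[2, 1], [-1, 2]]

For a 2×2 matrix [[a, b], [c, d]], det = ad - bc
det = (2)(2) - (1)(-1) = 4 - -1 = 5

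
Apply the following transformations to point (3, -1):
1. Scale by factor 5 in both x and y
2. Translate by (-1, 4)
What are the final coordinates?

Step 1: Scale (3, -1) by 5 → (15, -5)
Step 2: Translate by (-1, 4) → (14, -1)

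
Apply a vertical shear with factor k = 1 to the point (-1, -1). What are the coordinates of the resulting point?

Shear matrix for vertical shear with factor k = 1:
[[1, 0], [1, 1]]
Result: (-1, -1) → (-1, -2)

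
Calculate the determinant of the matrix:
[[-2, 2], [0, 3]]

For a 2×2 matrix [[a, b], [c, d]], det = ad - bc
det = (-2)(3) - (2)(0) = -6 - 0 = -6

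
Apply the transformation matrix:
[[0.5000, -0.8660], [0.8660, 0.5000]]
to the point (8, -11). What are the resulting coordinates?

Matrix multiplication:
[[0.5000, -0.8660], [0.8660, 0.5000]] × [8, -11]ᵀ
= [(0.5000)(8) + (-0.8660)(-11), (0.8660)(8) + (0.5000)(-11)]ᵀ
= [13.5260, 1.4280]ᵀ
Result: (13.5260, 1.4280)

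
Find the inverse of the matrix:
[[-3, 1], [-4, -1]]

For [[a,b],[c,d]], inverse = (1/det)·[[d,-b],[-c,a]]
det = (-3)(-1) - (1)(-4) = 3 - -4 = 7
Inverse = (1/7)·[[-1, -1], [4, -3]]
= [[-1/7, -1/7], [4/7, -3/7]]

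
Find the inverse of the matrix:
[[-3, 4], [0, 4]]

For [[a,b],[c,d]], inverse = (1/det)·[[d,-b],[-c,a]]
det = (-3)(4) - (4)(0) = -12 - 0 = -12
Inverse = (1/-12)·[[4, -4], [0, -3]]
= [[-1/3, 1/3], [0, 1/4]]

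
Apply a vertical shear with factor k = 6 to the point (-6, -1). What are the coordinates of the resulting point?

Shear matrix for vertical shear with factor k = 6:
[[1, 0], [6, 1]]
Result: (-6, -1) → (-6, -37)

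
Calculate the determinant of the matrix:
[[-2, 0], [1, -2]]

For a 2×2 matrix [[a, b], [c, d]], det = ad - bc
det = (-2)(-2) - (0)(1) = 4 - 0 = 4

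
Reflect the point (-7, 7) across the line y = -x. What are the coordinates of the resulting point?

Reflection across line y = -x: (-7, 7) → (-7, 7)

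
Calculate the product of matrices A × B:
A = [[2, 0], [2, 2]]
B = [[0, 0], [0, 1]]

Matrix multiplication:
C[0][0] = 2×0 + 0×0 = 0
C[0][1] = 2×0 + 0×1 = 0
C[1][0] = 2×0 + 2×0 = 0
C[1][1] = 2×0 + 2×1 = 2
Result: [[0, 0], [0, 2]]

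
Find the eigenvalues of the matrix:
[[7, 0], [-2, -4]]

Characteristic equation: det(A - λI) = 0
λ² - (trace)λ + (det) = 0
trace = 7 + -4 = 3, det = (7)(-4) - (0)(-2) = -28
λ² - (3)λ + (-28) = 0
λ = (3 ± √((3)² - 4·(-28))) / 2 = (3 ± √121) / 2
Solving: λ = -4, 7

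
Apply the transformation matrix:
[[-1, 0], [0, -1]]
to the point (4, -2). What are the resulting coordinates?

Matrix multiplication:
[[-1, 0], [0, -1]] × [4, -2]ᵀ
= [(-1)(4) + (0)(-2), (0)(4) + (-1)(-2)]ᵀ
= [-4, 2]ᵀ
Result: (-4, 2)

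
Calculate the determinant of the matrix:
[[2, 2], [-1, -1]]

For a 2×2 matrix [[a, b], [c, d]], det = ad - bc
det = (2)(-1) - (2)(-1) = -2 - -2 = 0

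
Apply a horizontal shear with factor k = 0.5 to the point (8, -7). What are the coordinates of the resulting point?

Shear matrix for horizontal shear with factor k = 0.5:
[[1, 0.50], [0, 1]]
Result: (8, -7) → (4.5, -7)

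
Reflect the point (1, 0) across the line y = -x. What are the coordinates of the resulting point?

Reflection across line y = -x: (1, 0) → (0, -1)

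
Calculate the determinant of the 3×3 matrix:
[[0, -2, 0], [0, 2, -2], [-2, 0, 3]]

Expansion along first row:
det = 0·det([[2,-2],[0,3]]) - -2·det([[0,-2],[-2,3]]) + 0·det([[0,2],[-2,0]])
    = 0·(2·3 - -2·0) - -2·(0·3 - -2·-2) + 0·(0·0 - 2·-2)
    = 0·6 - -2·-4 + 0·4
    = 0 + -8 + 0 = -8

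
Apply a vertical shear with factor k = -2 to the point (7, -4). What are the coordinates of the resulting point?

Shear matrix for vertical shear with factor k = -2:
[[1, 0], [-2, 1]]
Result: (7, -4) → (7, -18)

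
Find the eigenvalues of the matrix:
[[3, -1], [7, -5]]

Characteristic equation: det(A - λI) = 0
λ² - (trace)λ + (det) = 0
trace = 3 + -5 = -2, det = (3)(-5) - (-1)(7) = -8
λ² - (-2)λ + (-8) = 0
λ = (-2 ± √((-2)² - 4·(-8))) / 2 = (-2 ± √36) / 2
Solving: λ = -4, 2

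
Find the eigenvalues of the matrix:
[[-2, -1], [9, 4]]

Characteristic equation: det(A - λI) = 0
λ² - (trace)λ + (det) = 0
trace = -2 + 4 = 2, det = (-2)(4) - (-1)(9) = 1
λ² - (2)λ + (1) = 0
λ = (2 ± √((2)² - 4·(1))) / 2 = (2 ± √0) / 2
Solving: λ = 1, 1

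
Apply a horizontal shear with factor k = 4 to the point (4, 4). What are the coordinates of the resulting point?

Shear matrix for horizontal shear with factor k = 4:
[[1, 4], [0, 1]]
Result: (4, 4) → (20, 4)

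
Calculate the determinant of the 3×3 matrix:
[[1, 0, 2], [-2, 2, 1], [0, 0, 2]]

Expansion along first row:
det = 1·det([[2,1],[0,2]]) - 0·det([[-2,1],[0,2]]) + 2·det([[-2,2],[0,0]])
    = 1·(2·2 - 1·0) - 0·(-2·2 - 1·0) + 2·(-2·0 - 2·0)
    = 1·4 - 0·-4 + 2·0
    = 4 + 0 + 0 = 4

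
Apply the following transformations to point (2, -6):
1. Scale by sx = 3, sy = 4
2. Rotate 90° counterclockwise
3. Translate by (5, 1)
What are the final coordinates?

Step 1: Scale → (6, -24)
Step 2: Rotate 90° → (24, 6)
Step 3: Translate → (29, 7)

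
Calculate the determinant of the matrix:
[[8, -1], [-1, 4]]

For a 2×2 matrix [[a, b], [c, d]], det = ad - bc
det = (8)(4) - (-1)(-1) = 32 - 1 = 31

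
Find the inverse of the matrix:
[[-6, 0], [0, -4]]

For [[a,b],[c,d]], inverse = (1/det)·[[d,-b],[-c,a]]
det = (-6)(-4) - (0)(0) = 24 - 0 = 24
Inverse = (1/24)·[[-4, 0], [0, -6]]
= [[-1/6, 0], [0, -1/4]]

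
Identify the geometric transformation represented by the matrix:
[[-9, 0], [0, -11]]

This matrix represents: non-uniform scaling by sx = -9, sy = -11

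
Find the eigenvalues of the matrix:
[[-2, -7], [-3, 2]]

Characteristic equation: det(A - λI) = 0
λ² - (trace)λ + (det) = 0
trace = -2 + 2 = 0, det = (-2)(2) - (-7)(-3) = -25
λ² - (0)λ + (-25) = 0
λ = (0 ± √((0)² - 4·(-25))) / 2 = (0 ± √100) / 2
Solving: λ = -5, 5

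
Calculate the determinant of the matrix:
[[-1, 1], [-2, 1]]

For a 2×2 matrix [[a, b], [c, d]], det = ad - bc
det = (-1)(1) - (1)(-2) = -1 - -2 = 1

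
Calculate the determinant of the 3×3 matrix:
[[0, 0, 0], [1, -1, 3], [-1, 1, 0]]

Expansion along first row:
det = 0·det([[-1,3],[1,0]]) - 0·det([[1,3],[-1,0]]) + 0·det([[1,-1],[-1,1]])
    = 0·(-1·0 - 3·1) - 0·(1·0 - 3·-1) + 0·(1·1 - -1·-1)
    = 0·-3 - 0·3 + 0·0
    = 0 + 0 + 0 = 0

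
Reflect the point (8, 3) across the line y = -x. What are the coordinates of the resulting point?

Reflection across line y = -x: (8, 3) → (-3, -8)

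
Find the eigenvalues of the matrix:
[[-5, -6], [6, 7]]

Characteristic equation: det(A - λI) = 0
λ² - (trace)λ + (det) = 0
trace = -5 + 7 = 2, det = (-5)(7) - (-6)(6) = 1
λ² - (2)λ + (1) = 0
λ = (2 ± √((2)² - 4·(1))) / 2 = (2 ± √0) / 2
Solving: λ = 1, 1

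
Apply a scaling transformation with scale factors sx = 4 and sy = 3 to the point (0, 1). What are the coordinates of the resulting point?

Scaling matrix:
[[4, 0], [0, 3]]
Result: (0 × 4, 1 × 3) = (0, 3)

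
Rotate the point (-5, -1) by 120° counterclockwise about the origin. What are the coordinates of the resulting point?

Rotation matrix for 120°: [[cos 120°, -sin 120°], [sin 120°, cos 120°]] ≈ [[-0.500000, -0.866025], [0.866025, -0.500000]]
[[-0.500000, -0.866025], [0.866025, -0.500000]] × [-5, -1]ᵀ ≈ [3.3660, -3.8301]ᵀ
Result: (3.3660, -3.8301)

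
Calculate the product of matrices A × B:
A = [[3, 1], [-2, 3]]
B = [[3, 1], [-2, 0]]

Matrix multiplication:
C[0][0] = 3×3 + 1×-2 = 7
C[0][1] = 3×1 + 1×0 = 3
C[1][0] = -2×3 + 3×-2 = -12
C[1][1] = -2×1 + 3×0 = -2
Result: [[7, 3], [-12, -2]]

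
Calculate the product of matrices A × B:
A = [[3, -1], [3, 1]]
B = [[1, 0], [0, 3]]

Matrix multiplication:
C[0][0] = 3×1 + -1×0 = 3
C[0][1] = 3×0 + -1×3 = -3
C[1][0] = 3×1 + 1×0 = 3
C[1][1] = 3×0 + 1×3 = 3
Result: [[3, -3], [3, 3]]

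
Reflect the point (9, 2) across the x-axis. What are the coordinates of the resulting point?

Reflection across x-axis: (9, 2) → (9, -2)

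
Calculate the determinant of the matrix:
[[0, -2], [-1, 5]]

For a 2×2 matrix [[a, b], [c, d]], det = ad - bc
det = (0)(5) - (-2)(-1) = 0 - 2 = -2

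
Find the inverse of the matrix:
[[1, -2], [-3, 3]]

For [[a,b],[c,d]], inverse = (1/det)·[[d,-b],[-c,a]]
det = (1)(3) - (-2)(-3) = 3 - 6 = -3
Inverse = (1/-3)·[[3, 2], [3, 1]]
= [[-1, -2/3], [-1, -1/3]]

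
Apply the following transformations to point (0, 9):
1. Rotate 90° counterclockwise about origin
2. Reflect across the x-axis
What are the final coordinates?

Step 1: Rotate 90° → (-9, 0)
Step 2: Reflect across x-axis → (-9, 0)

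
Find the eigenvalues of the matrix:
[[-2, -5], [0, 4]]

Characteristic equation: det(A - λI) = 0
λ² - (trace)λ + (det) = 0
trace = -2 + 4 = 2, det = (-2)(4) - (-5)(0) = -8
λ² - (2)λ + (-8) = 0
λ = (2 ± √((2)² - 4·(-8))) / 2 = (2 ± √36) / 2
Solving: λ = -2, 4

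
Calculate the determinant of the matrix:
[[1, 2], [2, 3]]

For a 2×2 matrix [[a, b], [c, d]], det = ad - bc
det = (1)(3) - (2)(2) = 3 - 4 = -1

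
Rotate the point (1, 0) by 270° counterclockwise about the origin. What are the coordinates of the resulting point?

Rotation matrix for 270°: [[cos 270°, -sin 270°], [sin 270°, cos 270°]] = [[0, 1], [-1, 0]]
[[0, 1], [-1, 0]] × [1, 0]ᵀ = [0, -1]ᵀ
Result: (0, -1)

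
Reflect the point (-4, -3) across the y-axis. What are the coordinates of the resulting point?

Reflection across y-axis: (-4, -3) → (4, -3)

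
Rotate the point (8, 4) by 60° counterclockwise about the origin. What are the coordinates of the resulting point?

Rotation matrix for 60°: [[cos 60°, -sin 60°], [sin 60°, cos 60°]] ≈ [[0.500000, -0.866025], [0.866025, 0.500000]]
[[0.500000, -0.866025], [0.866025, 0.500000]] × [8, 4]ᵀ ≈ [0.5359, 8.9282]ᵀ
Result: (0.5359, 8.9282)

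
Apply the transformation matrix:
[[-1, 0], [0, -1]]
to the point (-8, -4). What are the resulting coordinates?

Matrix multiplication:
[[-1, 0], [0, -1]] × [-8, -4]ᵀ
= [(-1)(-8) + (0)(-4), (0)(-8) + (-1)(-4)]ᵀ
= [8, 4]ᵀ
Result: (8, 4)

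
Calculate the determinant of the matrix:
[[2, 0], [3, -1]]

For a 2×2 matrix [[a, b], [c, d]], det = ad - bc
det = (2)(-1) - (0)(3) = -2 - 0 = -2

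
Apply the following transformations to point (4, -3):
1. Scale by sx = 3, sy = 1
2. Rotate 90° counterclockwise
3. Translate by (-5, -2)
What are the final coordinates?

Step 1: Scale → (12, -3)
Step 2: Rotate 90° → (3, 12)
Step 3: Translate → (-2, 10)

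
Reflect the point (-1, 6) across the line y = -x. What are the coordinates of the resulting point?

Reflection across line y = -x: (-1, 6) → (-6, 1)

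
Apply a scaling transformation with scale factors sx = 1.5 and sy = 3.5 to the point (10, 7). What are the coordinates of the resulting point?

Scaling matrix:
[[1.50, 0], [0, 3.50]]
Result: (10 × 1.5, 7 × 3.5) = (15, 24.5)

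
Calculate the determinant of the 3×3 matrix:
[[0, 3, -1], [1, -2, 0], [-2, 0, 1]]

Expansion along first row:
det = 0·det([[-2,0],[0,1]]) - 3·det([[1,0],[-2,1]]) + -1·det([[1,-2],[-2,0]])
    = 0·(-2·1 - 0·0) - 3·(1·1 - 0·-2) + -1·(1·0 - -2·-2)
    = 0·-2 - 3·1 + -1·-4
    = 0 + -3 + 4 = 1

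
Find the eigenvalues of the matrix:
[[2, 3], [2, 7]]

Characteristic equation: det(A - λI) = 0
λ² - (trace)λ + (det) = 0
trace = 2 + 7 = 9, det = (2)(7) - (3)(2) = 8
λ² - (9)λ + (8) = 0
λ = (9 ± √((9)² - 4·(8))) / 2 = (9 ± √49) / 2
Solving: λ = 1, 8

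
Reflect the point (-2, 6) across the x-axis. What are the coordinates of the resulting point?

Reflection across x-axis: (-2, 6) → (-2, -6)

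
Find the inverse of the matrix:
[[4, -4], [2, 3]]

For [[a,b],[c,d]], inverse = (1/det)·[[d,-b],[-c,a]]
det = (4)(3) - (-4)(2) = 12 - -8 = 20
Inverse = (1/20)·[[3, 4], [-2, 4]]
= [[3/20, 1/5], [-1/10, 1/5]]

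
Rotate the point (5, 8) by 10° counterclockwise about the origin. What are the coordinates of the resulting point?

Rotation matrix for 10°: [[cos 10°, -sin 10°], [sin 10°, cos 10°]] ≈ [[0.984808, -0.173648], [0.173648, 0.984808]]
[[0.984808, -0.173648], [0.173648, 0.984808]] × [5, 8]ᵀ ≈ [3.5349, 8.7467]ᵀ
Result: (3.5349, 8.7467)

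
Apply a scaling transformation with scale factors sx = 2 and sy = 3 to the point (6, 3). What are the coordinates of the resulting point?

Scaling matrix:
[[2, 0], [0, 3]]
Result: (6 × 2, 3 × 3) = (12, 9)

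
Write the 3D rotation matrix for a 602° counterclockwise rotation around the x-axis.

Rotation matrix for counterclockwise 602° around x-axis:
cos(602°) = -0.4695, sin(602°) = -0.8829
Result: [[1, 0, 0], [0, -0.4695, 0.8829], [0, -0.8829, -0.4695]]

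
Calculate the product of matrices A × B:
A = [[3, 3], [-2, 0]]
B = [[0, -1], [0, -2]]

Matrix multiplication:
C[0][0] = 3×0 + 3×0 = 0
C[0][1] = 3×-1 + 3×-2 = -9
C[1][0] = -2×0 + 0×0 = 0
C[1][1] = -2×-1 + 0×-2 = 2
Result: [[0, -9], [0, 2]]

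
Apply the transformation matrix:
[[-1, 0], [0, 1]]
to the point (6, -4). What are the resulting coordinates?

Matrix multiplication:
[[-1, 0], [0, 1]] × [6, -4]ᵀ
= [(-1)(6) + (0)(-4), (0)(6) + (1)(-4)]ᵀ
= [-6, -4]ᵀ
Result: (-6, -4)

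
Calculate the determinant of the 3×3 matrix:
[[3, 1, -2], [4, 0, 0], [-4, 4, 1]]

Expansion along first row:
det = 3·det([[0,0],[4,1]]) - 1·det([[4,0],[-4,1]]) + -2·det([[4,0],[-4,4]])
    = 3·(0·1 - 0·4) - 1·(4·1 - 0·-4) + -2·(4·4 - 0·-4)
    = 3·0 - 1·4 + -2·16
    = 0 + -4 + -32 = -36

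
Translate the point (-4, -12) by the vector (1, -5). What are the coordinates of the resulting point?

Translation by (1, -5) (homogeneous matrix [[1, 0, 1], [0, 1, -5], [0, 0, 1]]):
x' = -4 + 1 = -3
y' = -12 + -5 = -17
Result: (-3, -17)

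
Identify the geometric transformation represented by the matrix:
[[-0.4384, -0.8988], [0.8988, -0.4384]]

This matrix represents: rotation by 116° counterclockwise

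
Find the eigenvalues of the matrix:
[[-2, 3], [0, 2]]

Characteristic equation: det(A - λI) = 0
λ² - (trace)λ + (det) = 0
trace = -2 + 2 = 0, det = (-2)(2) - (3)(0) = -4
λ² - (0)λ + (-4) = 0
λ = (0 ± √((0)² - 4·(-4))) / 2 = (0 ± √16) / 2
Solving: λ = -2, 2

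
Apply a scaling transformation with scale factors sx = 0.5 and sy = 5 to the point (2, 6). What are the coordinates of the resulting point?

Scaling matrix:
[[0.50, 0], [0, 5]]
Result: (2 × 0.5, 6 × 5) = (1, 30)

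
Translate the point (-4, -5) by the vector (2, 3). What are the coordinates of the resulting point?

Translation by (2, 3) (homogeneous matrix [[1, 0, 2], [0, 1, 3], [0, 0, 1]]):
x' = -4 + 2 = -2
y' = -5 + 3 = -2
Result: (-2, -2)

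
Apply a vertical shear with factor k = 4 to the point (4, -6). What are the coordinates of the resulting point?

Shear matrix for vertical shear with factor k = 4:
[[1, 0], [4, 1]]
Result: (4, -6) → (4, 10)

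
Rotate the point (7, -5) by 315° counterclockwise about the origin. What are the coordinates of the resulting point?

Rotation matrix for 315°: [[cos 315°, -sin 315°], [sin 315°, cos 315°]] ≈ [[0.707107, 0.707107], [-0.707107, 0.707107]]
[[0.707107, 0.707107], [-0.707107, 0.707107]] × [7, -5]ᵀ ≈ [1.4142, -8.4853]ᵀ
Result: (1.4142, -8.4853)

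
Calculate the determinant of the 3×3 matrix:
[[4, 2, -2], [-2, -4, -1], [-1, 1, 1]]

Expansion along first row:
det = 4·det([[-4,-1],[1,1]]) - 2·det([[-2,-1],[-1,1]]) + -2·det([[-2,-4],[-1,1]])
    = 4·(-4·1 - -1·1) - 2·(-2·1 - -1·-1) + -2·(-2·1 - -4·-1)
    = 4·-3 - 2·-3 + -2·-6
    = -12 + 6 + 12 = 6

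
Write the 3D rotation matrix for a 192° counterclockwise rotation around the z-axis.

Rotation matrix for counterclockwise 192° around z-axis:
cos(192°) = -0.9781, sin(192°) = -0.2079
Result: [[-0.9781, 0.2079, 0], [-0.2079, -0.9781, 0], [0, 0, 1]]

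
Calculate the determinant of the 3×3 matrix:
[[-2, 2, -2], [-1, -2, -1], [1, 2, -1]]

Expansion along first row:
det = -2·det([[-2,-1],[2,-1]]) - 2·det([[-1,-1],[1,-1]]) + -2·det([[-1,-2],[1,2]])
    = -2·(-2·-1 - -1·2) - 2·(-1·-1 - -1·1) + -2·(-1·2 - -2·1)
    = -2·4 - 2·2 + -2·0
    = -8 + -4 + 0 = -12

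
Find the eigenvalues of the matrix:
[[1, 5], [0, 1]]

Characteristic equation: det(A - λI) = 0
λ² - (trace)λ + (det) = 0
trace = 1 + 1 = 2, det = (1)(1) - (5)(0) = 1
λ² - (2)λ + (1) = 0
λ = (2 ± √((2)² - 4·(1))) / 2 = (2 ± √0) / 2
Solving: λ = 1, 1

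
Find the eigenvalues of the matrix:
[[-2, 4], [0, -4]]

Characteristic equation: det(A - λI) = 0
λ² - (trace)λ + (det) = 0
trace = -2 + -4 = -6, det = (-2)(-4) - (4)(0) = 8
λ² - (-6)λ + (8) = 0
λ = (-6 ± √((-6)² - 4·(8))) / 2 = (-6 ± √4) / 2
Solving: λ = -4, -2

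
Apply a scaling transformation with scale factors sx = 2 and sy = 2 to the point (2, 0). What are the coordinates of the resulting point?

Scaling matrix:
[[2, 0], [0, 2]]
Result: (2 × 2, 0 × 2) = (4, 0)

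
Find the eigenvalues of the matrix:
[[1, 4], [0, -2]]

Characteristic equation: det(A - λI) = 0
λ² - (trace)λ + (det) = 0
trace = 1 + -2 = -1, det = (1)(-2) - (4)(0) = -2
λ² - (-1)λ + (-2) = 0
λ = (-1 ± √((-1)² - 4·(-2))) / 2 = (-1 ± √9) / 2
Solving: λ = -2, 1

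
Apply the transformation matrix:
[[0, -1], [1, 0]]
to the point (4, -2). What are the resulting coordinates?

Matrix multiplication:
[[0, -1], [1, 0]] × [4, -2]ᵀ
= [(0)(4) + (-1)(-2), (1)(4) + (0)(-2)]ᵀ
= [2, 4]ᵀ
Result: (2, 4)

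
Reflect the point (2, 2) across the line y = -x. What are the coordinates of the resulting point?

Reflection across line y = -x: (2, 2) → (-2, -2)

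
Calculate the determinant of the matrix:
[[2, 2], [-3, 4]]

For a 2×2 matrix [[a, b], [c, d]], det = ad - bc
det = (2)(4) - (2)(-3) = 8 - -6 = 14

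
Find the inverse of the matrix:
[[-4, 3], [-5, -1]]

For [[a,b],[c,d]], inverse = (1/det)·[[d,-b],[-c,a]]
det = (-4)(-1) - (3)(-5) = 4 - -15 = 19
Inverse = (1/19)·[[-1, -3], [5, -4]]
= [[-1/19, -3/19], [5/19, -4/19]]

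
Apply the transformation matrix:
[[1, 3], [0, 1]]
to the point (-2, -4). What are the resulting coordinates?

Matrix multiplication:
[[1, 3], [0, 1]] × [-2, -4]ᵀ
= [(1)(-2) + (3)(-4), (0)(-2) + (1)(-4)]ᵀ
= [-14, -4]ᵀ
Result: (-14, -4)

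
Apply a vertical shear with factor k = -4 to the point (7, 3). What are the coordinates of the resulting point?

Shear matrix for vertical shear with factor k = -4:
[[1, 0], [-4, 1]]
Result: (7, 3) → (7, -25)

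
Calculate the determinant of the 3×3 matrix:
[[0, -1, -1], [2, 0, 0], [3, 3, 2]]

Expansion along first row:
det = 0·det([[0,0],[3,2]]) - -1·det([[2,0],[3,2]]) + -1·det([[2,0],[3,3]])
    = 0·(0·2 - 0·3) - -1·(2·2 - 0·3) + -1·(2·3 - 0·3)
    = 0·0 - -1·4 + -1·6
    = 0 + 4 + -6 = -2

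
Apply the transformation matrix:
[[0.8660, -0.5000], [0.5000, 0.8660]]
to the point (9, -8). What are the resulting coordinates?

Matrix multiplication:
[[0.8660, -0.5000], [0.5000, 0.8660]] × [9, -8]ᵀ
= [(0.8660)(9) + (-0.5000)(-8), (0.5000)(9) + (0.8660)(-8)]ᵀ
= [11.7940, -2.4280]ᵀ
Result: (11.7940, -2.4280)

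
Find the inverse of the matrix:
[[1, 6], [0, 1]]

For [[a,b],[c,d]], inverse = (1/det)·[[d,-b],[-c,a]]
det = (1)(1) - (6)(0) = 1 - 0 = 1
Inverse = [[1, -6], [0, 1]]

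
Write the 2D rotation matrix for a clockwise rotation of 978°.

Rotation matrix formula: [[cos θ, -sin θ], [sin θ, cos θ]]
A clockwise rotation by 978° is equivalent to a counterclockwise rotation by -978°.
For θ = -978°:
cos(-978°) = -0.2079
sin(-978°) = 0.9781
Result: [[-0.2079, -0.9781], [0.9781, -0.2079]]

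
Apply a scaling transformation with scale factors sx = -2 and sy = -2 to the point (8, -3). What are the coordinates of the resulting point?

Scaling matrix:
[[-2, 0], [0, -2]]
Result: (8 × -2, -3 × -2) = (-16, 6)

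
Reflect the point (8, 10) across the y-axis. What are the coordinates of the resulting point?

Reflection across y-axis: (8, 10) → (-8, 10)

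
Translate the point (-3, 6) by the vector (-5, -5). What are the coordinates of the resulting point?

Translation by (-5, -5) (homogeneous matrix [[1, 0, -5], [0, 1, -5], [0, 0, 1]]):
x' = -3 + -5 = -8
y' = 6 + -5 = 1
Result: (-8, 1)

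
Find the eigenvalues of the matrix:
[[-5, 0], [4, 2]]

Characteristic equation: det(A - λI) = 0
λ² - (trace)λ + (det) = 0
trace = -5 + 2 = -3, det = (-5)(2) - (0)(4) = -10
λ² - (-3)λ + (-10) = 0
λ = (-3 ± √((-3)² - 4·(-10))) / 2 = (-3 ± √49) / 2
Solving: λ = -5, 2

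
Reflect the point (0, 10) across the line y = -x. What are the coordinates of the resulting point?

Reflection across line y = -x: (0, 10) → (-10, 0)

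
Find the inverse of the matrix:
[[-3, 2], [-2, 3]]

For [[a,b],[c,d]], inverse = (1/det)·[[d,-b],[-c,a]]
det = (-3)(3) - (2)(-2) = -9 - -4 = -5
Inverse = (1/-5)·[[3, -2], [2, -3]]
= [[-3/5, 2/5], [-2/5, 3/5]]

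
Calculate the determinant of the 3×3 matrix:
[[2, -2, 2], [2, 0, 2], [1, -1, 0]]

Expansion along first row:
det = 2·det([[0,2],[-1,0]]) - -2·det([[2,2],[1,0]]) + 2·det([[2,0],[1,-1]])
    = 2·(0·0 - 2·-1) - -2·(2·0 - 2·1) + 2·(2·-1 - 0·1)
    = 2·2 - -2·-2 + 2·-2
    = 4 + -4 + -4 = -4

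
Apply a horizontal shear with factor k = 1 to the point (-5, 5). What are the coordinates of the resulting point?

Shear matrix for horizontal shear with factor k = 1:
[[1, 1], [0, 1]]
Result: (-5, 5) → (0, 5)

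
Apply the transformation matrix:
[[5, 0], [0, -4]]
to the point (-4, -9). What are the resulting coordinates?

Matrix multiplication:
[[5, 0], [0, -4]] × [-4, -9]ᵀ
= [(5)(-4) + (0)(-9), (0)(-4) + (-4)(-9)]ᵀ
= [-20, 36]ᵀ
Result: (-20, 36)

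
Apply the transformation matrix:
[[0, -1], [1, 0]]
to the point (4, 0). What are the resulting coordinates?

Matrix multiplication:
[[0, -1], [1, 0]] × [4, 0]ᵀ
= [(0)(4) + (-1)(0), (1)(4) + (0)(0)]ᵀ
= [0, 4]ᵀ
Result: (0, 4)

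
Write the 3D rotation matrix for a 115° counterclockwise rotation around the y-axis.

Rotation matrix for counterclockwise 115° around y-axis:
cos(115°) = -0.4226, sin(115°) = 0.9063
Result: [[-0.4226, 0, 0.9063], [0, 1, 0], [-0.9063, 0, -0.4226]]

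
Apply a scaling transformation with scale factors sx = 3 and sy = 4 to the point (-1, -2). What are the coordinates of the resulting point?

Scaling matrix:
[[3, 0], [0, 4]]
Result: (-1 × 3, -2 × 4) = (-3, -8)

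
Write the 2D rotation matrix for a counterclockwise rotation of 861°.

Rotation matrix formula: [[cos θ, -sin θ], [sin θ, cos θ]]
For θ = 861°:
cos(861°) = -0.7771
sin(861°) = 0.6293
Result: [[-0.7771, -0.6293], [0.6293, -0.7771]]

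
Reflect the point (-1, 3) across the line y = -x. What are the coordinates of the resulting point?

Reflection across line y = -x: (-1, 3) → (-3, 1)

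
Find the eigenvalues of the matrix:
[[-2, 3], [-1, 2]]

Characteristic equation: det(A - λI) = 0
λ² - (trace)λ + (det) = 0
trace = -2 + 2 = 0, det = (-2)(2) - (3)(-1) = -1
λ² - (0)λ + (-1) = 0
λ = (0 ± √((0)² - 4·(-1))) / 2 = (0 ± √4) / 2
Solving: λ = -1, 1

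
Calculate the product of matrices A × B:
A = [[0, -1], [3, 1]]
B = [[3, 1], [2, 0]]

Matrix multiplication:
C[0][0] = 0×3 + -1×2 = -2
C[0][1] = 0×1 + -1×0 = 0
C[1][0] = 3×3 + 1×2 = 11
C[1][1] = 3×1 + 1×0 = 3
Result: [[-2, 0], [11, 3]]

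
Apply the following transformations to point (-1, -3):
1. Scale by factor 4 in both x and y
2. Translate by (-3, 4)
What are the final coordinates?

Step 1: Scale (-1, -3) by 4 → (-4, -12)
Step 2: Translate by (-3, 4) → (-7, -8)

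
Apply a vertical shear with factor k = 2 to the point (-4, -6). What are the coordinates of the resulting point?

Shear matrix for vertical shear with factor k = 2:
[[1, 0], [2, 1]]
Result: (-4, -6) → (-4, -14)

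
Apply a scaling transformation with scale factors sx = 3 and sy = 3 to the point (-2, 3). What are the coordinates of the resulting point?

Scaling matrix:
[[3, 0], [0, 3]]
Result: (-2 × 3, 3 × 3) = (-6, 9)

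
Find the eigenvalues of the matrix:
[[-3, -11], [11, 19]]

Characteristic equation: det(A - λI) = 0
λ² - (trace)λ + (det) = 0
trace = -3 + 19 = 16, det = (-3)(19) - (-11)(11) = 64
λ² - (16)λ + (64) = 0
λ = (16 ± √((16)² - 4·(64))) / 2 = (16 ± √0) / 2
Solving: λ = 8, 8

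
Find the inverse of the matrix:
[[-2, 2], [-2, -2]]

For [[a,b],[c,d]], inverse = (1/det)·[[d,-b],[-c,a]]
det = (-2)(-2) - (2)(-2) = 4 - -4 = 8
Inverse = (1/8)·[[-2, -2], [2, -2]]
= [[-1/4, -1/4], [1/4, -1/4]]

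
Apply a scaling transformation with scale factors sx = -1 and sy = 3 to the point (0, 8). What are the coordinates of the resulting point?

Scaling matrix:
[[-1, 0], [0, 3]]
Result: (0 × -1, 8 × 3) = (0, 24)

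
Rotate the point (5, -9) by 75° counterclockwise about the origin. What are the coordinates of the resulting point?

Rotation matrix for 75°: [[cos 75°, -sin 75°], [sin 75°, cos 75°]] ≈ [[0.258819, -0.965926], [0.965926, 0.258819]]
[[0.258819, -0.965926], [0.965926, 0.258819]] × [5, -9]ᵀ ≈ [9.9874, 2.5003]ᵀ
Result: (9.9874, 2.5003)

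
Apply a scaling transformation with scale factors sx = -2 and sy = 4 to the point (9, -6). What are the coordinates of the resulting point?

Scaling matrix:
[[-2, 0], [0, 4]]
Result: (9 × -2, -6 × 4) = (-18, -24)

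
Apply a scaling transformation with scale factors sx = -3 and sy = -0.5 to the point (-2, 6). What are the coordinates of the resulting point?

Scaling matrix:
[[-3, 0], [0, -0.50]]
Result: (-2 × -3, 6 × -0.5) = (6, -3)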